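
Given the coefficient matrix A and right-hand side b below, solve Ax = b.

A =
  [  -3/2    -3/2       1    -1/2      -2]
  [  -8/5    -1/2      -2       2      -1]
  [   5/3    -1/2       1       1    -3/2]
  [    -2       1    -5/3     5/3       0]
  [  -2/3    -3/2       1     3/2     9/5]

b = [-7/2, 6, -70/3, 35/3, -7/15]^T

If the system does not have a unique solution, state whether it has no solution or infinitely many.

Row-reduce the augmented matrix:
R1 ← R1 / (-3/2).
R2 ← R2 + 8/5·R1.
R3 ← R3 − 5/3·R1.
R4 ← R4 + 2·R1.
R5 ← R5 + 2/3·R1.
R2 ← R2 / (11/10).
R1 ← R1 − 1·R2.
R3 ← R3 + 13/6·R2.
R4 ← R4 − 3·R2.
R5 ← R5 + 5/6·R2.
R3 ← R3 / (-389/99).
R1 ← R1 − 70/33·R3.
R2 ← R2 + 92/33·R3.
R4 ← R4 − 59/11·R3.
R5 ← R5 + 175/99·R3.
R4 ← R4 / (3317/1167).
R1 ← R1 − 375/389·R4.
R2 ← R2 + 604/389·R4.
R3 ← R3 + 538/389·R4.
R5 ← R5 − 931/778·R4.
R5 ← R5 / (348457/66340).
R1 ← R1 − 2205/6634·R5.
R2 ← R2 − 2470/3317·R5.
R3 ← R3 + 5419/6634·R5.
R4 ← R4 + 5737/6634·R5.
Reading off the reduced rows gives x_1 = -5, x_2 = 0, x_3 = -5, x_4 = -4, x_5 = 4.

x_1 = -5, x_2 = 0, x_3 = -5, x_4 = -4, x_5 = 4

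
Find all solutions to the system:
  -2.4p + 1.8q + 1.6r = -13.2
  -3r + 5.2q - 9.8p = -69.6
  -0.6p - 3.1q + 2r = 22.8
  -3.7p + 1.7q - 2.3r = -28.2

Row-reduce the augmented matrix:
R1 ← R1 / (-12/5).
R2 ← R2 + 49/5·R1.
R3 ← R3 + 3/5·R1.
R4 ← R4 + 37/10·R1.
R2 ← R2 / (-43/20).
R1 ← R1 + 3/4·R2.
R3 ← R3 + 71/20·R2.
R4 ← R4 + 43/40·R2.
R3 ← R3 / (2237/129).
R1 ← R1 − 343/129·R3.
R2 ← R2 − 572/129·R3.
R4 reduces to 0 = 0, so the extra equation is consistent.
Reading off the reduced rows gives p = 3, q = -6, r = 3.

p = 3, q = -6, r = 3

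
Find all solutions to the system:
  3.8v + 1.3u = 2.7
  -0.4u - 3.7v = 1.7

u = 5, v = -1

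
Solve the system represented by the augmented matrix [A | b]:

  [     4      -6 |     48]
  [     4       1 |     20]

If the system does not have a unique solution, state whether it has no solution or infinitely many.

x_1 = 6, x_2 = -4

Row-reduce the augmented matrix:
R1 ← R1 / (4).
R2 ← R2 − 4·R1.
R2 ← R2 / (7).
R1 ← R1 + 3/2·R2.
Reading off the reduced rows gives x_1 = 6, x_2 = -4.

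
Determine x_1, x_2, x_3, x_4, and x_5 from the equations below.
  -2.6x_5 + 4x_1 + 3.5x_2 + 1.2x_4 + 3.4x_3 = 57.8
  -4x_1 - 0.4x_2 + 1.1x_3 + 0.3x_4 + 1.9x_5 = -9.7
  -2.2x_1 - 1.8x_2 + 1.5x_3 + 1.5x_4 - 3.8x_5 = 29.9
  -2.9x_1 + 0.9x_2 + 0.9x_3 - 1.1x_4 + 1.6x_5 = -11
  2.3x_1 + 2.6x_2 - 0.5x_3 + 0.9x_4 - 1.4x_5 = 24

x_1 = 1, x_2 = 4, x_3 = 5, x_4 = 6, x_5 = -6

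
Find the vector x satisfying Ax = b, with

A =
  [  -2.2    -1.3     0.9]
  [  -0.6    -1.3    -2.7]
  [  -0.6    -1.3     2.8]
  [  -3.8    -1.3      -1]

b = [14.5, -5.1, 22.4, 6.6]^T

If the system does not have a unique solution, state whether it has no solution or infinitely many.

x_1 = -1, x_2 = -6, x_3 = 5

Row-reduce the augmented matrix:
R1 ← R1 / (-11/5).
R2 ← R2 + 3/5·R1.
R3 ← R3 + 3/5·R1.
R4 ← R4 + 19/5·R1.
R2 ← R2 / (-52/55).
R1 ← R1 − 13/22·R2.
R3 ← R3 + 52/55·R2.
R4 ← R4 − 52/55·R2.
R3 ← R3 / (11/2).
R1 ← R1 + 9/4·R3.
R2 ← R2 − 81/26·R3.
R4 ← R4 + 11/2·R3.
R4 reduces to 0 = 0, so the extra equation is consistent.
Reading off the reduced rows gives x_1 = -1, x_2 = -6, x_3 = 5.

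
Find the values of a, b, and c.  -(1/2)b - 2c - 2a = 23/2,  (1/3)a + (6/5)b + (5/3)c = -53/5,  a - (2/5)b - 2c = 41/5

a = -1, b = -3, c = -4

Row-reduce the augmented matrix:
R1 ← R1 / (-2).
R2 ← R2 − 1/3·R1.
R3 ← R3 − 1·R1.
R2 ← R2 / (67/60).
R1 ← R1 − 1/4·R2.
R3 ← R3 + 13/20·R2.
R3 ← R3 / (-149/67).
R1 ← R1 − 47/67·R3.
R2 ← R2 − 80/67·R3.
Reading off the reduced rows gives a = -1, b = -3, c = -4.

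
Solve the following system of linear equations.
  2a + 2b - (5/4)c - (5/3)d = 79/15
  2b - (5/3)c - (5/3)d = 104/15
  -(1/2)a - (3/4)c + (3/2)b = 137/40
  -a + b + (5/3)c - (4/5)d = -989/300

Row-reduce the augmented matrix:
R1 ← R1 / (2).
R3 ← R3 + 1/2·R1.
R4 ← R4 + 1·R1.
R2 ← R2 / (2).
R1 ← R1 − 1·R2.
R3 ← R3 − 2·R2.
R4 ← R4 − 2·R2.
R3 ← R3 / (29/48).
R1 ← R1 − 5/24·R3.
R2 ← R2 + 5/6·R3.
R4 ← R4 − 65/24·R3.
R4 ← R4 / (-2423/435).
R1 ← R1 + 25/58·R4.
R2 ← R2 − 155/174·R4.
R3 ← R3 − 60/29·R4.
Reading off the reduced rows gives a = -1/4, b = 4/5, c = -14/5, d = -2/5.

a = -1/4, b = 4/5, c = -14/5, d = -2/5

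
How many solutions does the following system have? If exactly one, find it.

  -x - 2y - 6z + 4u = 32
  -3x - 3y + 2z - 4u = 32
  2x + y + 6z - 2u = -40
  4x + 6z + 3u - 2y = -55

Row-reduce the augmented matrix:
R1 ← R1 / (-1).
R2 ← R2 + 3·R1.
R3 ← R3 − 2·R1.
R4 ← R4 − 4·R1.
R2 ← R2 / (3).
R1 ← R1 − 2·R2.
R3 ← R3 + 3·R2.
R4 ← R4 + 10·R2.
R3 ← R3 / (14).
R1 ← R1 + 22/3·R3.
R2 ← R2 − 20/3·R3.
R4 ← R4 − 146/3·R3.
R4 ← R4 / (3/7).
R1 ← R1 − 10/7·R4.
R2 ← R2 + 4/7·R4.
R3 ← R3 + 5/7·R4.
Reading off the reduced rows gives x = -6, y = -4, z = -5, u = -3.

x = -6, y = -4, z = -5, u = -3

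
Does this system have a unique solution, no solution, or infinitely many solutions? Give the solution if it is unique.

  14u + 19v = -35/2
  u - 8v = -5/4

Row-reduce the augmented matrix:
R1 ← R1 / (14).
R2 ← R2 − 1·R1.
R2 ← R2 / (-131/14).
R1 ← R1 − 19/14·R2.
Reading off the reduced rows gives u = -5/4, v = 0.

u = -5/4, v = 0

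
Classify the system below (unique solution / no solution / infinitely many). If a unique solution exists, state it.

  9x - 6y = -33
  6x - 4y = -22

infinitely many solutions

Row-reduce:
R1 ← R1 / (9).
R2 ← R2 − 6·R1.
Rank is 1 with 2 unknowns, leaving y free.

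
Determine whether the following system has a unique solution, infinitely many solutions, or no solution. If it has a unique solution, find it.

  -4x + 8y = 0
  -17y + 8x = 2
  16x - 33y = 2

Row-reduce the augmented matrix:
R1 ← R1 / (-4).
R2 ← R2 − 8·R1.
R3 ← R3 − 16·R1.
R2 ← R2 / (-1).
R1 ← R1 + 2·R2.
R3 ← R3 + 1·R2.
R3 reduces to 0 = 0, so the extra equation is consistent.
Reading off the reduced rows gives x = -4, y = -2.

x = -4, y = -2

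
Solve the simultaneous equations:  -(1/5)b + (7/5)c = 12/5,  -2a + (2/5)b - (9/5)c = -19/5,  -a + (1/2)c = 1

Row-reduce:
Swap R1 and R2.
R1 ← R1 / (-2).
R3 ← R3 + 1·R1.
R2 ← R2 / (-1/5).
R1 ← R1 + 1/5·R2.
R3 ← R3 + 1/5·R2.
Row 3 reduces to 0 = 1/2, a contradiction. The system is inconsistent.

no solution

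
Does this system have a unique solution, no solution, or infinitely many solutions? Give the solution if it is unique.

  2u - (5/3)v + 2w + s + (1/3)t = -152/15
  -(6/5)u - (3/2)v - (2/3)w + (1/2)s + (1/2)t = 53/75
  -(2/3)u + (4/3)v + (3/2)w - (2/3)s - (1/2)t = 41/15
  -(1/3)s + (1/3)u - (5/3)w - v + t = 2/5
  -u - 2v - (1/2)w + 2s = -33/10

Row-reduce the augmented matrix:
R1 ← R1 / (2).
R2 ← R2 + 6/5·R1.
R3 ← R3 + 2/3·R1.
R4 ← R4 − 1/3·R1.
R5 ← R5 + 1·R1.
R2 ← R2 / (-5/2).
R1 ← R1 + 5/6·R2.
R3 ← R3 − 7/9·R2.
R4 ← R4 + 13/18·R2.
R5 ← R5 + 17/6·R2.
R3 ← R3 / (3149/1350).
R1 ← R1 − 37/45·R3.
R2 ← R2 + 16/75·R3.
R4 ← R4 + 1454/675·R3.
R5 ← R5 + 47/450·R3.
R4 ← R4 / (-7648/9447).
R1 ← R1 − 410/3149·R4.
R2 ← R2 + 1383/3149·R4.
R3 ← R3 − 12/3149·R4.
R5 ← R5 − 84/67·R4.
R5 ← R5 / (517/1912).
R1 ← R1 − 335/3824·R5.
R2 ← R2 + 4685/7648·R5.
R3 ← R3 + 135/1912·R5.
R4 ← R4 + 5519/7648·R5.
Reading off the reduced rows gives u = -11/5, v = 1, w = -1, s = -2, t = -1/5.

u = -11/5, v = 1, w = -1, s = -2, t = -1/5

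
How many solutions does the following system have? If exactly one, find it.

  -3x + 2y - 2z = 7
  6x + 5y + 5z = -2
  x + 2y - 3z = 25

Row-reduce the augmented matrix:
R1 ← R1 / (-3).
R2 ← R2 − 6·R1.
R3 ← R3 − 1·R1.
R2 ← R2 / (9).
R1 ← R1 + 2/3·R2.
R3 ← R3 − 8/3·R2.
R3 ← R3 / (-107/27).
R1 ← R1 − 20/27·R3.
R2 ← R2 − 1/9·R3.
Reading off the reduced rows gives x = 3, y = 2, z = -6.

x = 3, y = 2, z = -6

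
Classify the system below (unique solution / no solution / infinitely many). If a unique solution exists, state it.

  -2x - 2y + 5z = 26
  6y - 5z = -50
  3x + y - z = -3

Row-reduce the augmented matrix:
R1 ← R1 / (-2).
R3 ← R3 − 3·R1.
R2 ← R2 / (6).
R1 ← R1 − 1·R2.
R3 ← R3 + 2·R2.
R3 ← R3 / (29/6).
R1 ← R1 + 5/3·R3.
R2 ← R2 + 5/6·R3.
Reading off the reduced rows gives x = 2, y = -5, z = 4.

x = 2, y = -5, z = 4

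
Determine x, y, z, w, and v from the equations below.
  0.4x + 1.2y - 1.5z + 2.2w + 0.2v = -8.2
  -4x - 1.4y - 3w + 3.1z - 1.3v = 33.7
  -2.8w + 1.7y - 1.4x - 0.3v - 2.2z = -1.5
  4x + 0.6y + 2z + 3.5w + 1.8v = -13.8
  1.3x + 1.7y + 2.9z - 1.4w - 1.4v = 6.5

x = -5, y = 0, z = 4, w = 0, v = -1

Row-reduce the augmented matrix:
R1 ← R1 / (2/5).
R2 ← R2 + 4·R1.
R3 ← R3 + 7/5·R1.
R4 ← R4 − 4·R1.
R5 ← R5 − 13/10·R1.
R2 ← R2 / (53/5).
R1 ← R1 − 3·R2.
R3 ← R3 − 59/10·R2.
R4 ← R4 + 57/5·R2.
R5 ← R5 + 11/5·R2.
R3 ← R3 / (-219/265).
R1 ← R1 + 81/212·R3.
R2 ← R2 + 119/106·R3.
R4 ← R4 − 2227/530·R3.
R5 ← R5 − 11247/2120·R3.
R4 ← R4 / (-58961/2190).
R1 ← R1 − 401/146·R4.
R2 ← R2 − 2081/219·R4.
R3 ← R3 − 1504/219·R4.
R5 ← R5 + 59919/1460·R4.
R5 ← R5 / (-26048963/9433760).
R1 ← R1 − 338549/943376·R5.
R2 ← R2 − 125319/471688·R5.
R3 ← R3 − 33471/235844·R5.
R4 ← R4 + 5305/235844·R5.
Reading off the reduced rows gives x = -5, y = 0, z = 4, w = 0, v = -1.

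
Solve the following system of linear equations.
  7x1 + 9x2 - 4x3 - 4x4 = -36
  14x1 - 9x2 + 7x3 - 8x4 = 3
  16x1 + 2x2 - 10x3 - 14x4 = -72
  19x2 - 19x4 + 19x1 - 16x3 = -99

Row-reduce the augmented matrix:
R1 ← R1 / (7).
R2 ← R2 − 14·R1.
R3 ← R3 − 16·R1.
R4 ← R4 − 19·R1.
R2 ← R2 / (-27).
R1 ← R1 − 9/7·R2.
R3 ← R3 + 130/7·R2.
R4 ← R4 + 38/7·R2.
R3 ← R3 / (-704/63).
R1 ← R1 − 1/7·R3.
R2 ← R2 + 5/9·R3.
R4 ← R4 + 514/63·R3.
R4 ← R4 / (-809/176).
R1 ← R1 + 223/352·R4.
R2 ← R2 − 85/352·R4.
R3 ← R3 − 153/352·R4.
Reading off the reduced rows gives x1 = -4, x2 = 0, x3 = 5, x4 = -3.

x1 = -4, x2 = 0, x3 = 5, x4 = -3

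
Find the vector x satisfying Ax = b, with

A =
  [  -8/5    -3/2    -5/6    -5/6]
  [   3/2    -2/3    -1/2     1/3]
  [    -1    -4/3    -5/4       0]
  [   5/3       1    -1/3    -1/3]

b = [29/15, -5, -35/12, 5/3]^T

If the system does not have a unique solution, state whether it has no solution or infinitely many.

Row-reduce the augmented matrix:
R1 ← R1 / (-8/5).
R2 ← R2 − 3/2·R1.
R3 ← R3 + 1·R1.
R4 ← R4 − 5/3·R1.
R2 ← R2 / (-199/96).
R1 ← R1 − 15/16·R2.
R3 ← R3 + 19/48·R2.
R4 ← R4 + 9/16·R2.
R3 ← R3 / (-1157/2388).
R1 ← R1 + 35/597·R3.
R2 ← R2 − 123/199·R3.
R4 ← R4 + 1529/1791·R3.
R4 ← R4 / (-22370/10413).
R1 ← R1 − 850/3471·R4.
R2 ← R2 − 1145/1157·R4.
R3 ← R3 + 1448/1157·R4.
Reading off the reduced rows gives x_1 = -1, x_2 = 2, x_3 = 1, x_4 = -5.

x_1 = -1, x_2 = 2, x_3 = 1, x_4 = -5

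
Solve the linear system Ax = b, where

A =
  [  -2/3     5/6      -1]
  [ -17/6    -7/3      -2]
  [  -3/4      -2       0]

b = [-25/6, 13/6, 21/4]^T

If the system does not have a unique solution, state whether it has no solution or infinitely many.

Row-reduce:
R1 ← R1 / (-2/3).
R2 ← R2 + 17/6·R1.
R3 ← R3 + 3/4·R1.
R2 ← R2 / (-47/8).
R1 ← R1 + 5/4·R2.
R3 ← R3 + 47/16·R2.
Rank is 2 with 3 unknowns, leaving x_3 free.

infinitely many solutions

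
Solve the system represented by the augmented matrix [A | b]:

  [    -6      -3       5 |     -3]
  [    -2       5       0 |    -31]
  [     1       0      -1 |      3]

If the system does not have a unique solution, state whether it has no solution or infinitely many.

x_1 = 3, x_2 = -5, x_3 = 0

Row-reduce the augmented matrix:
R1 ← R1 / (-6).
R2 ← R2 + 2·R1.
R3 ← R3 − 1·R1.
R2 ← R2 / (6).
R1 ← R1 − 1/2·R2.
R3 ← R3 + 1/2·R2.
R3 ← R3 / (-11/36).
R1 ← R1 + 25/36·R3.
R2 ← R2 + 5/18·R3.
Reading off the reduced rows gives x_1 = 3, x_2 = -5, x_3 = 0.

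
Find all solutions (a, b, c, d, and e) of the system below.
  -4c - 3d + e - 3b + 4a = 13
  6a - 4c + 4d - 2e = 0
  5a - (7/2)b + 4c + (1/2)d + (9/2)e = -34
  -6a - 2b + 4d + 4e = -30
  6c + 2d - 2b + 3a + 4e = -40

no solution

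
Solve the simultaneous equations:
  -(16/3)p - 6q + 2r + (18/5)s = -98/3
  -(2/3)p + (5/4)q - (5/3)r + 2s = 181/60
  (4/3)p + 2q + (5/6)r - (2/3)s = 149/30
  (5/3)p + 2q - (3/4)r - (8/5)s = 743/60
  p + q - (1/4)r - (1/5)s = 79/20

p = -2/5, q = 3, r = -3, s = -3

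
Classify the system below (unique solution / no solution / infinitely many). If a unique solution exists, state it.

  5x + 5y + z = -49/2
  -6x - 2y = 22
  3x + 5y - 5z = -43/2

Row-reduce the augmented matrix:
R1 ← R1 / (5).
R2 ← R2 + 6·R1.
R3 ← R3 − 3·R1.
R2 ← R2 / (4).
R1 ← R1 − 1·R2.
R3 ← R3 − 2·R2.
R3 ← R3 / (-31/5).
R1 ← R1 + 1/10·R3.
R2 ← R2 − 3/10·R3.
Reading off the reduced rows gives x = -3, y = -2, z = 1/2.

x = -3, y = -2, z = 1/2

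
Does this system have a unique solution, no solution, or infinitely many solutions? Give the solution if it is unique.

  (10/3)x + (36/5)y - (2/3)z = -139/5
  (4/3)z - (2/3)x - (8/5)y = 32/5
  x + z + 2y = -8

no solution

Row-reduce:
R1 ← R1 / (10/3).
R2 ← R2 + 2/3·R1.
R3 ← R3 − 1·R1.
R2 ← R2 / (-4/25).
R1 ← R1 − 54/25·R2.
R3 ← R3 + 4/25·R2.
Row 3 reduces to 0 = -1/2, a contradiction. The system is inconsistent.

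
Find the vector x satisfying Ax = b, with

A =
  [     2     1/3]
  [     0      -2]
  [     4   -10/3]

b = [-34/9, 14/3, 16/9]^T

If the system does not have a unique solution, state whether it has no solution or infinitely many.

x_1 = -3/2, x_2 = -7/3

Row-reduce the augmented matrix:
R1 ← R1 / (2).
R3 ← R3 − 4·R1.
R2 ← R2 / (-2).
R1 ← R1 − 1/6·R2.
R3 ← R3 + 4·R2.
R3 reduces to 0 = 0, so the extra equation is consistent.
Reading off the reduced rows gives x_1 = -3/2, x_2 = -7/3.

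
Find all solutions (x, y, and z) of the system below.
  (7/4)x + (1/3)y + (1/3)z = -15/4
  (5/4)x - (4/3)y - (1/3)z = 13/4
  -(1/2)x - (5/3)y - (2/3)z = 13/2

no solution

Row-reduce:
R1 ← R1 / (7/4).
R2 ← R2 − 5/4·R1.
R3 ← R3 + 1/2·R1.
R2 ← R2 / (-11/7).
R1 ← R1 − 4/21·R2.
R3 ← R3 + 11/7·R2.
Row 3 reduces to 0 = -1/2, a contradiction. The system is inconsistent.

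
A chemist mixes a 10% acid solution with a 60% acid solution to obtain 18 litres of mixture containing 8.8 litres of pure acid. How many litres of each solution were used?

litres of solution A: 4, litres of solution B: 14

Let a = litres of solution A, b = litres of solution B.
  a + b = 18
  (1/10)a + (3/5)b = 44/5
From equation 1: a = 18 − b.
Substitute into equation 2 and solve: b = 14.
Then a = 4.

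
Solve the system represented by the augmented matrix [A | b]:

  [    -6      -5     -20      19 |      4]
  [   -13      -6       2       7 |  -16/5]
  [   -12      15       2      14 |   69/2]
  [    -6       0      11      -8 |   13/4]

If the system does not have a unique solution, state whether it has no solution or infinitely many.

Row-reduce the augmented matrix:
R1 ← R1 / (-6).
R2 ← R2 + 13·R1.
R3 ← R3 + 12·R1.
R4 ← R4 + 6·R1.
R2 ← R2 / (29/6).
R1 ← R1 − 5/6·R2.
R3 ← R3 − 25·R2.
R4 ← R4 − 5·R2.
R3 ← R3 / (-5582/29).
R1 ← R1 + 130/29·R3.
R2 ← R2 − 272/29·R3.
R4 ← R4 + 461/29·R3.
R4 ← R4 / (-23825/5582).
R1 ← R1 + 2324/2791·R4.
R2 ← R2 − 1041/2791·R4.
R3 ← R3 + 4429/5582·R4.
Reading off the reduced rows gives x_1 = -3/2, x_2 = 11/5, x_3 = -5/4, x_4 = -1.

x_1 = -3/2, x_2 = 11/5, x_3 = -5/4, x_4 = -1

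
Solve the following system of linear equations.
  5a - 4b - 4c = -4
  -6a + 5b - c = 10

Row-reduce:
R1 ← R1 / (5).
R2 ← R2 + 6·R1.
R2 ← R2 / (1/5).
R1 ← R1 + 4/5·R2.
Rank is 2 with 3 unknowns, leaving c free.

infinitely many solutions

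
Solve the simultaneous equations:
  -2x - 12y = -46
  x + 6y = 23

Row-reduce:
R1 ← R1 / (-2).
R2 ← R2 − 1·R1.
Rank is 1 with 2 unknowns, leaving y free.

infinitely many solutions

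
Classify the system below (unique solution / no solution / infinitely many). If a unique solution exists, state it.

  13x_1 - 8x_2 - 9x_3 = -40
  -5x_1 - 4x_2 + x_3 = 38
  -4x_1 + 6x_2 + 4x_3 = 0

Row-reduce:
R1 ← R1 / (13).
R2 ← R2 + 5·R1.
R3 ← R3 + 4·R1.
R2 ← R2 / (-92/13).
R1 ← R1 + 8/13·R2.
R3 ← R3 − 46/13·R2.
Row 3 reduces to 0 = -1, a contradiction. The system is inconsistent.

no solution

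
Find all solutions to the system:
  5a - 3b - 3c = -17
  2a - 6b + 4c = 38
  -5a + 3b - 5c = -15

a = -4, b = -5, c = 4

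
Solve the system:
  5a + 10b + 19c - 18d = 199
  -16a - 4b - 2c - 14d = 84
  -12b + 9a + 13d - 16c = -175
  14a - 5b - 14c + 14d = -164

a = -1, b = 2, c = 4, d = -6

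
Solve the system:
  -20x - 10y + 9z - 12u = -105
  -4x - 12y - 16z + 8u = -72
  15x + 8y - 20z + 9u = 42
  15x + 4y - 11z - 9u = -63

Row-reduce the augmented matrix:
R1 ← R1 / (-20).
R2 ← R2 + 4·R1.
R3 ← R3 − 15·R1.
R4 ← R4 − 15·R1.
R2 ← R2 / (-10).
R1 ← R1 − 1/2·R2.
R3 ← R3 − 1/2·R2.
R4 ← R4 + 7/2·R2.
R3 ← R3 / (-707/50).
R1 ← R1 + 67/50·R3.
R2 ← R2 − 89/50·R3.
R4 ← R4 − 99/50·R3.
R4 ← R4 / (-15248/707).
R1 ← R1 − 757/707·R4.
R2 ← R2 + 689/707·R4.
R3 ← R3 + 26/707·R4.
Reading off the reduced rows gives x = 0, y = 6, z = 3, u = 6.

x = 0, y = 6, z = 3, u = 6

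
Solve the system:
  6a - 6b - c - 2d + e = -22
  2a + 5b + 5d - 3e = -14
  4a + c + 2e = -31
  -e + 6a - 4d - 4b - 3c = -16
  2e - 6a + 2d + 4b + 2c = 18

a = -6, b = -2, c = -5, d = 1, e = -1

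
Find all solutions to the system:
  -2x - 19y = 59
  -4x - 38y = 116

no solution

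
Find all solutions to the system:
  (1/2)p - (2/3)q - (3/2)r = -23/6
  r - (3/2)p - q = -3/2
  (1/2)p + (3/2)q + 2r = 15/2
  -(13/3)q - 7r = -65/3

Row-reduce:
R1 ← R1 / (1/2).
R2 ← R2 + 3/2·R1.
R3 ← R3 − 1/2·R1.
R2 ← R2 / (-3).
R1 ← R1 + 4/3·R2.
R3 ← R3 − 13/6·R2.
R4 ← R4 + 13/3·R2.
R3 ← R3 / (35/36).
R1 ← R1 + 13/9·R3.
R2 ← R2 − 7/6·R3.
R4 ← R4 + 35/18·R3.
Row 4 reduces to 0 = 1, a contradiction. The system is inconsistent.

no solution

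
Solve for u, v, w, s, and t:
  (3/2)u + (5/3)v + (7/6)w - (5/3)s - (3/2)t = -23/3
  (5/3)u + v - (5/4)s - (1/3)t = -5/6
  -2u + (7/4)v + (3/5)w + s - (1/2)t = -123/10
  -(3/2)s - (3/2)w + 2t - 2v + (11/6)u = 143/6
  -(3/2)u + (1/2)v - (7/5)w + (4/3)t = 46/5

Row-reduce the augmented matrix:
R1 ← R1 / (3/2).
R2 ← R2 − 5/3·R1.
R3 ← R3 + 2·R1.
R4 ← R4 − 11/6·R1.
R5 ← R5 + 3/2·R1.
R2 ← R2 / (-23/27).
R1 ← R1 − 10/9·R2.
R3 ← R3 − 143/36·R2.
R4 ← R4 + 109/27·R2.
R5 ← R5 − 13/6·R2.
R3 ← R3 / (-1789/460).
R1 ← R1 + 21/23·R3.
R2 ← R2 − 35/23·R3.
R4 ← R4 − 74/23·R3.
R5 ← R5 + 406/115·R3.
R4 ← R4 / (-7189/7156).
R1 ← R1 + 4995/7156·R4.
R2 ← R2 + 155/1789·R4.
R3 ← R3 + 2915/7156·R4.
R5 ← R5 + 22527/14312·R4.
R5 ← R5 / (-7127/6636).
R1 ← R1 + 601/1106·R5.
R2 ← R2 + 268/1659·R5.
R3 ← R3 + 3965/3318·R5.
R4 ← R4 + 974/1659·R5.
Reading off the reduced rows gives u = -2, v = -4, w = -3, s = -6, t = 3.

u = -2, v = -4, w = -3, s = -6, t = 3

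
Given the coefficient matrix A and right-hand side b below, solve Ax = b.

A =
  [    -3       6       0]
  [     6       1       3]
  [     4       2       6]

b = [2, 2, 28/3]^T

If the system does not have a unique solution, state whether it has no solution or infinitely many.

x_1 = -2/3, x_2 = 0, x_3 = 2

Row-reduce the augmented matrix:
R1 ← R1 / (-3).
R2 ← R2 − 6·R1.
R3 ← R3 − 4·R1.
R2 ← R2 / (13).
R1 ← R1 + 2·R2.
R3 ← R3 − 10·R2.
R3 ← R3 / (48/13).
R1 ← R1 − 6/13·R3.
R2 ← R2 − 3/13·R3.
Reading off the reduced rows gives x_1 = -2/3, x_2 = 0, x_3 = 2.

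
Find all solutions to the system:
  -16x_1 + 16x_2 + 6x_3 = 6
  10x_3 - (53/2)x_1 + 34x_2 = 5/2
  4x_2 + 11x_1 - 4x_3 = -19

infinitely many solutions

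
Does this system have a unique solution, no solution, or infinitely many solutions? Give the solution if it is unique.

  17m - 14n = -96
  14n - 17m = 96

Row-reduce:
R1 ← R1 / (17).
R2 ← R2 + 17·R1.
Rank is 1 with 2 unknowns, leaving n free.

infinitely many solutions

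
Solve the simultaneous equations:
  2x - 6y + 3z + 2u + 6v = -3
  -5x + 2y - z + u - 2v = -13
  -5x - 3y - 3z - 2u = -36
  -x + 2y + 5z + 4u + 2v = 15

Row-reduce:
R1 ← R1 / (2).
R2 ← R2 + 5·R1.
R3 ← R3 + 5·R1.
R4 ← R4 + 1·R1.
R2 ← R2 / (-13).
R1 ← R1 + 3·R2.
R3 ← R3 + 18·R2.
R4 ← R4 + 1·R2.
R3 ← R3 / (-9/2).
R2 ← R2 + 1/2·R3.
R4 ← R4 − 6·R3.
R4 ← R4 / (-33/13).
R1 ← R1 + 5/13·R4.
R2 ← R2 − 5/39·R4.
R3 ← R3 − 46/39·R4.
Rank is 4 with 5 unknowns, leaving v free.

infinitely many solutions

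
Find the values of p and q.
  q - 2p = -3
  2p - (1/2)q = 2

Row-reduce the augmented matrix:
R1 ← R1 / (-2).
R2 ← R2 − 2·R1.
R2 ← R2 / (1/2).
R1 ← R1 + 1/2·R2.
Reading off the reduced rows gives p = 1/2, q = -2.

p = 1/2, q = -2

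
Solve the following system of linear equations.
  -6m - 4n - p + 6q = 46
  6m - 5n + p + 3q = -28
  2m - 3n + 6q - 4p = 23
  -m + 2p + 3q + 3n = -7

Row-reduce the augmented matrix:
R1 ← R1 / (-6).
R2 ← R2 − 6·R1.
R3 ← R3 − 2·R1.
R4 ← R4 + 1·R1.
R2 ← R2 / (-9).
R1 ← R1 − 2/3·R2.
R3 ← R3 + 13/3·R2.
R4 ← R4 − 11/3·R2.
R3 ← R3 / (-13/3).
R1 ← R1 − 1/6·R3.
R4 ← R4 − 13/6·R3.
R4 ← R4 / (15/2).
R1 ← R1 + 5/26·R4.
R2 ← R2 + 1·R4.
R3 ← R3 + 11/13·R4.
Reading off the reduced rows gives m = -5, n = -1, p = -6, q = 1.

m = -5, n = -1, p = -6, q = 1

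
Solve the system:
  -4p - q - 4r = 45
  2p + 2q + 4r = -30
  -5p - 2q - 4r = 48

Row-reduce the augmented matrix:
R1 ← R1 / (-4).
R2 ← R2 − 2·R1.
R3 ← R3 + 5·R1.
R2 ← R2 / (3/2).
R1 ← R1 − 1/4·R2.
R3 ← R3 + 3/4·R2.
R3 ← R3 / (2).
R1 ← R1 − 2/3·R3.
R2 ← R2 − 4/3·R3.
Reading off the reduced rows gives p = -6, q = 3, r = -6.

p = -6, q = 3, r = -6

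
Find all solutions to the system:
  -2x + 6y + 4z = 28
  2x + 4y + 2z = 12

infinitely many solutions

Row-reduce:
R1 ← R1 / (-2).
R2 ← R2 − 2·R1.
R2 ← R2 / (10).
R1 ← R1 + 3·R2.
Rank is 2 with 3 unknowns, leaving z free.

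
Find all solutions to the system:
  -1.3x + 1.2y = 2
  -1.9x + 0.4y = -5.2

x = 4, y = 6

Row-reduce the augmented matrix:
R1 ← R1 / (-13/10).
R2 ← R2 + 19/10·R1.
R2 ← R2 / (-88/65).
R1 ← R1 + 12/13·R2.
Reading off the reduced rows gives x = 4, y = 6.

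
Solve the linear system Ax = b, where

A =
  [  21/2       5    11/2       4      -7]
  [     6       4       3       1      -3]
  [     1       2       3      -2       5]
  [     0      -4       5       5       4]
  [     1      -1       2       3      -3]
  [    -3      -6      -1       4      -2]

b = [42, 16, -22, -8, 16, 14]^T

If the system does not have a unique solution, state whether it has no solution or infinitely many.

no solution

Row-reduce:
R1 ← R1 / (21/2).
R2 ← R2 − 6·R1.
R3 ← R3 − 1·R1.
R5 ← R5 − 1·R1.
R6 ← R6 + 3·R1.
R2 ← R2 / (8/7).
R1 ← R1 − 10/21·R2.
R3 ← R3 − 32/21·R2.
R4 ← R4 + 4·R2.
R5 ← R5 + 31/21·R2.
R6 ← R6 + 32/7·R2.
R3 ← R3 / (8/3).
R1 ← R1 − 7/12·R3.
R2 ← R2 + 1/8·R3.
R4 ← R4 − 9/2·R3.
R5 ← R5 − 31/24·R3.
R4 ← R4 / (13/8).
R1 ← R1 − 17/16·R4.
R2 ← R2 + 37/32·R4.
R3 ← R3 + 1/4·R4.
R5 ← R5 − 41/32·R4.
R5 ← R5 / (-171/52).
R1 ← R1 + 28/13·R5.
R2 ← R2 − 63/52·R5.
R3 ← R3 − 43/26·R5.
R4 ← R4 − 3/26·R5.
Row 6 reduces to 0 = -6, a contradiction. The system is inconsistent.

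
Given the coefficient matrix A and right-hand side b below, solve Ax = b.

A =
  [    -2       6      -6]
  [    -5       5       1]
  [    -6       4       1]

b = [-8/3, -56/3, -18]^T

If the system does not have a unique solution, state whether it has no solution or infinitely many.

x_1 = 4/3, x_2 = -2, x_3 = -2

Row-reduce the augmented matrix:
R1 ← R1 / (-2).
R2 ← R2 + 5·R1.
R3 ← R3 + 6·R1.
R2 ← R2 / (-10).
R1 ← R1 + 3·R2.
R3 ← R3 + 14·R2.
R3 ← R3 / (-17/5).
R1 ← R1 + 9/5·R3.
R2 ← R2 + 8/5·R3.
Reading off the reduced rows gives x_1 = 4/3, x_2 = -2, x_3 = -2.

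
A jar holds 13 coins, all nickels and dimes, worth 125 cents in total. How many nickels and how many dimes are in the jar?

Let n = nickels, d = dimes.
  n + d = 13
  5n + 10d = 125
From equation 1: n = 13 − d.
Substitute into equation 2 and solve: d = 12.
Then n = 1.

nickels: 1, dimes: 12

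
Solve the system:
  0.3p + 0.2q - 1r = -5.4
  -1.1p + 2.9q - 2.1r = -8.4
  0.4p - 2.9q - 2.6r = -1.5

p = -6, q = -3, r = 3

Row-reduce the augmented matrix:
R1 ← R1 / (3/10).
R2 ← R2 + 11/10·R1.
R3 ← R3 − 2/5·R1.
R2 ← R2 / (109/30).
R1 ← R1 − 2/3·R2.
R3 ← R3 + 19/6·R2.
R3 ← R3 / (-6859/1090).
R1 ← R1 + 248/109·R3.
R2 ← R2 + 173/109·R3.
Reading off the reduced rows gives p = -6, q = -3, r = 3.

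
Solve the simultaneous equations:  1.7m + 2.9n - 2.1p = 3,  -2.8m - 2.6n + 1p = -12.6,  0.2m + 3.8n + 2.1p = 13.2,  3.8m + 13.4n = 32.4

Row-reduce the augmented matrix:
R1 ← R1 / (17/10).
R2 ← R2 + 14/5·R1.
R3 ← R3 − 1/5·R1.
R4 ← R4 − 19/5·R1.
R2 ← R2 / (37/17).
R1 ← R1 − 29/17·R2.
R3 ← R3 − 294/85·R2.
R4 ← R4 − 588/85·R2.
R3 ← R3 / (11571/1850).
R1 ← R1 − 128/185·R3.
R2 ← R2 + 209/185·R3.
R4 ← R4 − 11571/925·R3.
R4 reduces to 0 = 0, so the extra equation is consistent.
Reading off the reduced rows gives m = 5, n = 1, p = 4.

m = 5, n = 1, p = 4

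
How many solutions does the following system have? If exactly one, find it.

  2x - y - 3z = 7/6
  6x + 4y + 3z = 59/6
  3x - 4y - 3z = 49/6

Row-reduce the augmented matrix:
R1 ← R1 / (2).
R2 ← R2 − 6·R1.
R3 ← R3 − 3·R1.
R2 ← R2 / (7).
R1 ← R1 + 1/2·R2.
R3 ← R3 + 5/2·R2.
R3 ← R3 / (81/14).
R1 ← R1 + 9/14·R3.
R2 ← R2 − 12/7·R3.
Reading off the reduced rows gives x = 2, y = -5/3, z = 3/2.

x = 2, y = -5/3, z = 3/2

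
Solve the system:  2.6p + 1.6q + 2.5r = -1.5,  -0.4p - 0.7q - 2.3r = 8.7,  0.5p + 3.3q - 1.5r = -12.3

Row-reduce the augmented matrix:
R1 ← R1 / (13/5).
R2 ← R2 + 2/5·R1.
R3 ← R3 − 1/2·R1.
R2 ← R2 / (-59/130).
R1 ← R1 − 8/13·R2.
R3 ← R3 − 389/130·R2.
R3 ← R3 / (-17239/1180).
R1 ← R1 + 193/118·R3.
R2 ← R2 − 249/59·R3.
Reading off the reduced rows gives p = 6, q = -6, r = -3.

p = 6, q = -6, r = -3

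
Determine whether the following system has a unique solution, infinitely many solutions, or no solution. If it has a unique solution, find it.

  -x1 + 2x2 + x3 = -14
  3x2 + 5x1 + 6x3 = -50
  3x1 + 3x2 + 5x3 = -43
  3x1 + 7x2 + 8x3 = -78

x1 = -1, x2 = -5, x3 = -5

Row-reduce the augmented matrix:
R1 ← R1 / (-1).
R2 ← R2 − 5·R1.
R3 ← R3 − 3·R1.
R4 ← R4 − 3·R1.
R2 ← R2 / (13).
R1 ← R1 + 2·R2.
R3 ← R3 − 9·R2.
R4 ← R4 − 13·R2.
R3 ← R3 / (5/13).
R1 ← R1 − 9/13·R3.
R2 ← R2 − 11/13·R3.
R4 reduces to 0 = 0, so the extra equation is consistent.
Reading off the reduced rows gives x1 = -1, x2 = -5, x3 = -5.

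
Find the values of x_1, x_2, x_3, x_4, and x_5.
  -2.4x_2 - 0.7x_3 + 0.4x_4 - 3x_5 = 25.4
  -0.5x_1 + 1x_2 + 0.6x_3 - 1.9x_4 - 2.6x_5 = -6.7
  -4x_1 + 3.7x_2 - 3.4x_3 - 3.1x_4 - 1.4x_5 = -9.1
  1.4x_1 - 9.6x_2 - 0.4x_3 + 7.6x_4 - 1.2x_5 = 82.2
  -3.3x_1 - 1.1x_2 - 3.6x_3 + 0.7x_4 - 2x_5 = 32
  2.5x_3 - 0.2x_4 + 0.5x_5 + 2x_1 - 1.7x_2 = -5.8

x_1 = -1, x_2 = -5, x_3 = -4, x_4 = 4, x_5 = -3

Row-reduce the augmented matrix:
Swap R1 and R2.
R1 ← R1 / (-1/2).
R3 ← R3 + 4·R1.
R4 ← R4 − 7/5·R1.
R5 ← R5 + 33/10·R1.
R6 ← R6 − 2·R1.
R2 ← R2 / (-12/5).
R1 ← R1 + 2·R2.
R3 ← R3 + 43/10·R2.
R4 ← R4 + 34/5·R2.
R5 ← R5 + 77/10·R2.
R6 ← R6 − 23/10·R2.
R3 ← R3 / (-1667/240).
R1 ← R1 + 37/60·R3.
R2 ← R2 − 7/24·R3.
R4 ← R4 − 979/300·R3.
R5 ← R5 + 6377/1200·R3.
R6 ← R6 − 203/48·R3.
R4 ← R4 / (270673/41675).
R1 ← R1 − 20471/8335·R4.
R2 ← R2 − 519/1667·R4.
R3 ← R3 + 2732/1667·R4.
R5 ← R5 − 270673/83350·R4.
R6 ← R6 + 1619/3334·R4.
Swap R5 and R6.
R5 ← R5 / (8612113/2706730).
R1 ← R1 − 295362/270673·R5.
R2 ← R2 − 468646/270673·R5.
R3 ← R3 + 169086/270673·R5.
R4 ← R4 − 485928/270673·R5.
R6 reduces to 0 = 0, so the extra equation is consistent.
Reading off the reduced rows gives x_1 = -1, x_2 = -5, x_3 = -4, x_4 = 4, x_5 = -3.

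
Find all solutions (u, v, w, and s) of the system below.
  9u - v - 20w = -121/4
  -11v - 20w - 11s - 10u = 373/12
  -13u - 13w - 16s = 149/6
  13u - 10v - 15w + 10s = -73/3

Row-reduce the augmented matrix:
R1 ← R1 / (9).
R2 ← R2 + 10·R1.
R3 ← R3 + 13·R1.
R4 ← R4 − 13·R1.
R2 ← R2 / (-109/9).
R1 ← R1 + 1/9·R2.
R3 ← R3 + 13/9·R2.
R4 ← R4 + 77/9·R2.
R3 ← R3 / (-4017/109).
R1 ← R1 + 200/109·R3.
R2 ← R2 − 380/109·R3.
R4 ← R4 − 4765/109·R3.
R4 ← R4 / (1396/4017).
R1 ← R1 − 3343/4017·R4.
R2 ← R2 + 1933/4017·R4.
R3 ← R3 − 1601/4017·R4.
Reading off the reduced rows gives u = -1/3, v = -11/4, w = 3/2, s = -5/2.

u = -1/3, v = -11/4, w = 3/2, s = -5/2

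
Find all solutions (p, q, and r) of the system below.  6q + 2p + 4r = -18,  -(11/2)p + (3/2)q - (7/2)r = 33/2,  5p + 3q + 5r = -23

infinitely many solutions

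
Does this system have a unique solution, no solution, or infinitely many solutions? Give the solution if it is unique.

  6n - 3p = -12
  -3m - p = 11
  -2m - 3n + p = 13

m = -3, n = -3, p = -2

Row-reduce the augmented matrix:
Swap R1 and R2.
R1 ← R1 / (-3).
R3 ← R3 + 2·R1.
R2 ← R2 / (6).
R3 ← R3 + 3·R2.
R3 ← R3 / (1/6).
R1 ← R1 − 1/3·R3.
R2 ← R2 + 1/2·R3.
Reading off the reduced rows gives m = -3, n = -3, p = -2.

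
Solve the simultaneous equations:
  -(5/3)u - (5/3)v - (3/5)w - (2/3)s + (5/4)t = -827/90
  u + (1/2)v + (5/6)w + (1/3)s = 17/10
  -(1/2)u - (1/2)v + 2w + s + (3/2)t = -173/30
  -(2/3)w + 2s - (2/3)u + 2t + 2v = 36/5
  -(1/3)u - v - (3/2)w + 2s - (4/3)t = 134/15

u = 6/5, v = 7/3, w = -2, s = 3, t = -2

Row-reduce the augmented matrix:
R1 ← R1 / (-5/3).
R2 ← R2 − 1·R1.
R3 ← R3 + 1/2·R1.
R4 ← R4 + 2/3·R1.
R5 ← R5 + 1/3·R1.
R2 ← R2 / (-1/2).
R1 ← R1 − 1·R2.
R4 ← R4 − 8/3·R2.
R5 ← R5 + 2/3·R2.
R3 ← R3 / (109/50).
R1 ← R1 − 98/75·R3.
R2 ← R2 + 71/75·R3.
R4 ← R4 − 472/225·R3.
R5 ← R5 + 181/90·R3.
R4 ← R4 / (742/981).
R1 ← R1 + 148/327·R4.
R2 ← R2 − 214/327·R4.
R3 ← R3 − 60/109·R4.
R5 ← R5 − 3266/981·R4.
R5 ← R5 / (-186889/8904).
R1 ← R1 − 4035/1484·R5.
R2 ← R2 + 7173/1484·R5.
R3 ← R3 + 4005/1484·R5.
R4 ← R4 − 8667/1484·R5.
Reading off the reduced rows gives u = 6/5, v = 7/3, w = -2, s = 3, t = -2.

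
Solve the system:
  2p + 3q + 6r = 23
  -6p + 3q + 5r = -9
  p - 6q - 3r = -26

Row-reduce the augmented matrix:
R1 ← R1 / (2).
R2 ← R2 + 6·R1.
R3 ← R3 − 1·R1.
R2 ← R2 / (12).
R1 ← R1 − 3/2·R2.
R3 ← R3 + 15/2·R2.
R3 ← R3 / (67/8).
R1 ← R1 − 1/8·R3.
R2 ← R2 − 23/12·R3.
Reading off the reduced rows gives p = 4, q = 5, r = 0.

p = 4, q = 5, r = 0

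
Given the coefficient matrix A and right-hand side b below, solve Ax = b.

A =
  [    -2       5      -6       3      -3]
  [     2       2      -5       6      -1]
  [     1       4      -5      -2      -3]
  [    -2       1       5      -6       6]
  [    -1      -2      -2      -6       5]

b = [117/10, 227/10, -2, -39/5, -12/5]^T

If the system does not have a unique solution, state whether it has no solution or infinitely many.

x_1 = 1/2, x_2 = 4/5, x_3 = -7/5, x_4 = 13/5, x_5 = 5/2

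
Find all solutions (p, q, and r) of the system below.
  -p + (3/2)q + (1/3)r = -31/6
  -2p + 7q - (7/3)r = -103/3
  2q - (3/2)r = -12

infinitely many solutions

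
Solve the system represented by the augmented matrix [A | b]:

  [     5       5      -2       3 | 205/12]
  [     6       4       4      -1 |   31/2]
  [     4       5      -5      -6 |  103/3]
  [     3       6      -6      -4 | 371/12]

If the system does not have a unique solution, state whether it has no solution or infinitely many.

Row-reduce the augmented matrix:
R1 ← R1 / (5).
R2 ← R2 − 6·R1.
R3 ← R3 − 4·R1.
R4 ← R4 − 3·R1.
R2 ← R2 / (-2).
R1 ← R1 − 1·R2.
R3 ← R3 − 1·R2.
R4 ← R4 − 3·R2.
R3 ← R3 / (-1/5).
R1 ← R1 − 14/5·R3.
R2 ← R2 + 16/5·R3.
R4 ← R4 − 24/5·R3.
R4 ← R4 / (-539/2).
R1 ← R1 + 303/2·R4.
R2 ← R2 − 347/2·R4.
R3 ← R3 − 107/2·R4.
Reading off the reduced rows gives x_1 = 11/4, x_2 = 1, x_3 = -5/3, x_4 = -5/3.

x_1 = 11/4, x_2 = 1, x_3 = -5/3, x_4 = -5/3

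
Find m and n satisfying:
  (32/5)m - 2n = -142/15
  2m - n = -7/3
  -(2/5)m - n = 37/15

Row-reduce the augmented matrix:
R1 ← R1 / (32/5).
R2 ← R2 − 2·R1.
R3 ← R3 + 2/5·R1.
R2 ← R2 / (-3/8).
R1 ← R1 + 5/16·R2.
R3 ← R3 + 9/8·R2.
R3 reduces to 0 = 0, so the extra equation is consistent.
Reading off the reduced rows gives m = -2, n = -5/3.

m = -2, n = -5/3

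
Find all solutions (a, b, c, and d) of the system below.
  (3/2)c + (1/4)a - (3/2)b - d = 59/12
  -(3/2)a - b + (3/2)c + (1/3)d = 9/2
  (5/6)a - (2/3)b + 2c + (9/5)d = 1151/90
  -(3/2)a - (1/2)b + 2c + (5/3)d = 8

a = 5/3, b = -3, c = 2, d = 3

Row-reduce the augmented matrix:
R1 ← R1 / (1/4).
R2 ← R2 + 3/2·R1.
R3 ← R3 − 5/6·R1.
R4 ← R4 + 3/2·R1.
R2 ← R2 / (-10).
R1 ← R1 + 6·R2.
R3 ← R3 − 13/3·R2.
R4 ← R4 + 19/2·R2.
R3 ← R3 / (31/20).
R1 ← R1 + 3/10·R3.
R2 ← R2 + 21/20·R3.
R4 ← R4 − 41/40·R3.
R4 ← R4 / (-2011/2790).
R1 ← R1 + 38/465·R4.
R2 ← R2 − 369/155·R4.
R3 ← R3 − 482/279·R4.
Reading off the reduced rows gives a = 5/3, b = -3, c = 2, d = 3.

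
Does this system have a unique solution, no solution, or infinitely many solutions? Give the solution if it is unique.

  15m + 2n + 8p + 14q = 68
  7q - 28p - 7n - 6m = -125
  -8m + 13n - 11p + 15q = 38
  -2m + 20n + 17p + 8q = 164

no solution

Row-reduce:
R1 ← R1 / (15).
R2 ← R2 + 6·R1.
R3 ← R3 + 8·R1.
R4 ← R4 + 2·R1.
R2 ← R2 / (-31/5).
R1 ← R1 − 2/15·R2.
R3 ← R3 − 211/15·R2.
R4 ← R4 − 304/15·R2.
R3 ← R3 / (-63).
R2 ← R2 − 4·R3.
R4 ← R4 + 63·R3.
Row 4 reduces to 0 = 1, a contradiction. The system is inconsistent.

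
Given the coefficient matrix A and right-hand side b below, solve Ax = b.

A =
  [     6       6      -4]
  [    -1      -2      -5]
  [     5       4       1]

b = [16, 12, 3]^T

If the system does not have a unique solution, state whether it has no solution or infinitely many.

x_1 = 3/2, x_2 = -1/2, x_3 = -5/2

Row-reduce the augmented matrix:
R1 ← R1 / (6).
R2 ← R2 + 1·R1.
R3 ← R3 − 5·R1.
R2 ← R2 / (-1).
R1 ← R1 − 1·R2.
R3 ← R3 + 1·R2.
R3 ← R3 / (10).
R1 ← R1 + 19/3·R3.
R2 ← R2 − 17/3·R3.
Reading off the reduced rows gives x_1 = 3/2, x_2 = -1/2, x_3 = -5/2.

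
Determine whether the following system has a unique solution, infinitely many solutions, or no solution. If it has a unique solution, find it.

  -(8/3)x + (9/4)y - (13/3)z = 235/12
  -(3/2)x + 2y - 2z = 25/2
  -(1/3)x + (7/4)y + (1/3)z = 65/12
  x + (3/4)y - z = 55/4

Row-reduce the augmented matrix:
R1 ← R1 / (-8/3).
R2 ← R2 + 3/2·R1.
R3 ← R3 + 1/3·R1.
R4 ← R4 − 1·R1.
R2 ← R2 / (47/64).
R1 ← R1 + 27/32·R2.
R3 ← R3 − 47/32·R2.
R4 ← R4 − 51/32·R2.
Swap R3 and R4.
R3 ← R3 / (-168/47).
R1 ← R1 − 100/47·R3.
R2 ← R2 − 28/47·R3.
R4 reduces to 0 = 0, so the extra equation is consistent.
Reading off the reduced rows gives x = 5, y = 5, z = -5.

x = 5, y = 5, z = -5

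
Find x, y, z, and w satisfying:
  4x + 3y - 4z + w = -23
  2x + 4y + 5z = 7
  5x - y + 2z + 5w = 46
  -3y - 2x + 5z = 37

Row-reduce the augmented matrix:
R1 ← R1 / (4).
R2 ← R2 − 2·R1.
R3 ← R3 − 5·R1.
R4 ← R4 + 2·R1.
R2 ← R2 / (5/2).
R1 ← R1 − 3/4·R2.
R3 ← R3 + 19/4·R2.
R4 ← R4 + 3/2·R2.
R3 ← R3 / (203/10).
R1 ← R1 + 31/10·R3.
R2 ← R2 − 14/5·R3.
R4 ← R4 − 36/5·R3.
R4 ← R4 / (-23/29).
R1 ← R1 − 24/29·R4.
R2 ← R2 + 17/29·R4.
R3 ← R3 − 4/29·R4.
Reading off the reduced rows gives x = 3, y = -6, z = 5, w = 3.

x = 3, y = -6, z = 5, w = 3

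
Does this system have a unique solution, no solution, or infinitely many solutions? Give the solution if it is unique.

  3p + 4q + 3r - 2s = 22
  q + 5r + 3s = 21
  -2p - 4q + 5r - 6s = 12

Row-reduce:
R1 ← R1 / (3).
R3 ← R3 + 2·R1.
R1 ← R1 − 4/3·R2.
R3 ← R3 + 4/3·R2.
R3 ← R3 / (41/3).
R1 ← R1 + 17/3·R3.
R2 ← R2 − 5·R3.
Rank is 3 with 4 unknowns, leaving s free.

infinitely many solutions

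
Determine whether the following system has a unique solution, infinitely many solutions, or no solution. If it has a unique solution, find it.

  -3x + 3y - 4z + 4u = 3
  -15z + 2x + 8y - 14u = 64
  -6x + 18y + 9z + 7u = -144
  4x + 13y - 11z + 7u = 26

Row-reduce the augmented matrix:
R1 ← R1 / (-3).
R2 ← R2 − 2·R1.
R3 ← R3 + 6·R1.
R4 ← R4 − 4·R1.
R2 ← R2 / (10).
R1 ← R1 + 1·R2.
R3 ← R3 − 12·R2.
R4 ← R4 − 17·R2.
R3 ← R3 / (191/5).
R1 ← R1 + 13/30·R3.
R2 ← R2 + 53/30·R3.
R4 ← R4 − 137/10·R3.
R4 ← R4 / (10345/382).
R1 ← R1 + 2663/1146·R4.
R2 ← R2 + 631/1146·R4.
R3 ← R3 − 63/191·R4.
Reading off the reduced rows gives x = 3, y = -4, z = -6, u = 0.

x = 3, y = -4, z = -6, u = 0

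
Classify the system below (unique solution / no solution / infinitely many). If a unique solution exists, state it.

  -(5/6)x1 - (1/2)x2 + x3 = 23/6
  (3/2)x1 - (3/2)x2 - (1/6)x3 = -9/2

infinitely many solutions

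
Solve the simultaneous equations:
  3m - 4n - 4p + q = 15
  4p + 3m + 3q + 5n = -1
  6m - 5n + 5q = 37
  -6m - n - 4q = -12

Row-reduce:
R1 ← R1 / (3).
R2 ← R2 − 3·R1.
R3 ← R3 − 6·R1.
R4 ← R4 + 6·R1.
R2 ← R2 / (9).
R1 ← R1 + 4/3·R2.
R3 ← R3 − 3·R2.
R4 ← R4 + 9·R2.
R3 ← R3 / (16/3).
R1 ← R1 + 4/27·R3.
R2 ← R2 − 8/9·R3.
Row 4 reduces to 0 = 2, a contradiction. The system is inconsistent.

no solution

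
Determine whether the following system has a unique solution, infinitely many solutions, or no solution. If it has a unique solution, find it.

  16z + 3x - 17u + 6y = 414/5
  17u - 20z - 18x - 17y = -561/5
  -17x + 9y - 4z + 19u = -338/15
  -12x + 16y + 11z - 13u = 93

Row-reduce the augmented matrix:
R1 ← R1 / (3).
R2 ← R2 + 18·R1.
R3 ← R3 + 17·R1.
R4 ← R4 + 12·R1.
R2 ← R2 / (19).
R1 ← R1 − 2·R2.
R3 ← R3 − 43·R2.
R4 ← R4 − 40·R2.
R3 ← R3 / (-256/3).
R1 ← R1 + 8/3·R3.
R2 ← R2 − 4·R3.
R4 ← R4 + 85·R3.
R4 ← R4 / (-80929/4864).
R1 ← R1 + 191/608·R4.
R2 ← R2 − 1117/1216·R4.
R3 ← R3 + 6557/4864·R4.
Reading off the reduced rows gives x = -1/3, y = 12/5, z = 2, u = -11/5.

x = -1/3, y = 12/5, z = 2, u = -11/5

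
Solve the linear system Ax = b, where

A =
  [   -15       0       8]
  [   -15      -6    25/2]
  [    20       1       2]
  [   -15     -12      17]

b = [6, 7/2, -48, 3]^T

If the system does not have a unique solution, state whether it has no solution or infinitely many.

Row-reduce:
R1 ← R1 / (-15).
R2 ← R2 + 15·R1.
R3 ← R3 − 20·R1.
R4 ← R4 + 15·R1.
R2 ← R2 / (-6).
R3 ← R3 − 1·R2.
R4 ← R4 + 12·R2.
R3 ← R3 / (161/12).
R1 ← R1 + 8/15·R3.
R2 ← R2 + 3/4·R3.
Row 4 reduces to 0 = 2, a contradiction. The system is inconsistent.

no solution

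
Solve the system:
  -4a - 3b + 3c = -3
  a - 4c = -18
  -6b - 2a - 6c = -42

a = 6, b = -1, c = 6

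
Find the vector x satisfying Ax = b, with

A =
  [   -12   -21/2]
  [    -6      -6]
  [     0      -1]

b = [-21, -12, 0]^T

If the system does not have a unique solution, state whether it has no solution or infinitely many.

no solution

Row-reduce:
R1 ← R1 / (-12).
R2 ← R2 + 6·R1.
R2 ← R2 / (-3/4).
R1 ← R1 − 7/8·R2.
R3 ← R3 + 1·R2.
Row 3 reduces to 0 = 2, a contradiction. The system is inconsistent.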